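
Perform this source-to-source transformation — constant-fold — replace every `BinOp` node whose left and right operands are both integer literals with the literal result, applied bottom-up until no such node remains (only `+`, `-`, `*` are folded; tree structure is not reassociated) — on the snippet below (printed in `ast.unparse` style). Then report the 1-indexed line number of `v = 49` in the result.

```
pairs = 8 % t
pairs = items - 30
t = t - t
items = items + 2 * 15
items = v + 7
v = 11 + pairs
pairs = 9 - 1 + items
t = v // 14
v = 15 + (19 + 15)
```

Transformed code:
pairs = 8 % t
pairs = items - 30
t = t - t
items = items + 30
items = v + 7
v = 11 + pairs
pairs = 8 + items
t = v // 14
v = 49

9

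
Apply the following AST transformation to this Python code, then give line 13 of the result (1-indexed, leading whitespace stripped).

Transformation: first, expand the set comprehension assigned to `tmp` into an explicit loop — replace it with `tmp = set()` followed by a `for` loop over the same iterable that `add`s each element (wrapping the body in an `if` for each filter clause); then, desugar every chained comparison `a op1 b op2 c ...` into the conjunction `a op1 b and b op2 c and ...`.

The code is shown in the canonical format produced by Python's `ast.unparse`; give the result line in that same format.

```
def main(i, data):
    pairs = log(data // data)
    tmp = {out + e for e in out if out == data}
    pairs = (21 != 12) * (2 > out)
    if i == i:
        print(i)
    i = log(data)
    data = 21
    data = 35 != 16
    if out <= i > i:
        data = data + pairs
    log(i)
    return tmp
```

if out <= i and i > i:

Transformed code:
def main(i, data):
    pairs = log(data // data)
    tmp = set()
    for e in out:
        if out == data:
            tmp.add(out + e)
    pairs = (21 != 12) * (2 > out)
    if i == i:
        print(i)
    i = log(data)
    data = 21
    data = 35 != 16
    if out <= i and i > i:
        data = data + pairs
    log(i)
    return tmp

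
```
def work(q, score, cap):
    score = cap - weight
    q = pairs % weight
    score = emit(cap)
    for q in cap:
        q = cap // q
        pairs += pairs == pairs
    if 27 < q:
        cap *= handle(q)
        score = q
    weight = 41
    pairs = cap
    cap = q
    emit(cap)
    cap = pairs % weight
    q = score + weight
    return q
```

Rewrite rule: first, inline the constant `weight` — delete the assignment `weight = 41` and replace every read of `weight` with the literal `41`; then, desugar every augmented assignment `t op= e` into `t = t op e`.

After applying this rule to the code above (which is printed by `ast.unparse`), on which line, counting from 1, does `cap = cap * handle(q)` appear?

9

Transformed code:
def work(q, score, cap):
    score = cap - 41
    q = pairs % 41
    score = emit(cap)
    for q in cap:
        q = cap // q
        pairs = pairs + (pairs == pairs)
    if 27 < q:
        cap = cap * handle(q)
        score = q
    pairs = cap
    cap = q
    emit(cap)
    cap = pairs % 41
    q = score + 41
    return q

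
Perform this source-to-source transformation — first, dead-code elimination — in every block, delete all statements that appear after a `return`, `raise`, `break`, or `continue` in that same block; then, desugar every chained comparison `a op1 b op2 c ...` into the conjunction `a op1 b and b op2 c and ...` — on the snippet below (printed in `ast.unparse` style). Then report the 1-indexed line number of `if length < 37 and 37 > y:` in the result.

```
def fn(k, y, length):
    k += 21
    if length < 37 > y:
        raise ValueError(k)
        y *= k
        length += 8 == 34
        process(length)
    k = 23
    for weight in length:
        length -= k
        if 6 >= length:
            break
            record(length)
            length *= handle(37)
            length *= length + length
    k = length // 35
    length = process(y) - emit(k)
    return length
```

3

Transformed code:
def fn(k, y, length):
    k += 21
    if length < 37 and 37 > y:
        raise ValueError(k)
    k = 23
    for weight in length:
        length -= k
        if 6 >= length:
            break
    k = length // 35
    length = process(y) - emit(k)
    return length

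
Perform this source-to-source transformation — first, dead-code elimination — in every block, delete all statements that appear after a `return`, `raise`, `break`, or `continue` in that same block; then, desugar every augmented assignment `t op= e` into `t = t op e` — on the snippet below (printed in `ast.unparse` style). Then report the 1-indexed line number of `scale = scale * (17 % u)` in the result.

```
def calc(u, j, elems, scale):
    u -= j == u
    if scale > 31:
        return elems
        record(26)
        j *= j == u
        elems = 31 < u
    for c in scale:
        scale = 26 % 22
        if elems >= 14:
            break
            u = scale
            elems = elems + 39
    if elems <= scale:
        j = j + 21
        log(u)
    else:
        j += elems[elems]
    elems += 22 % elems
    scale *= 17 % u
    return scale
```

Transformed code:
def calc(u, j, elems, scale):
    u = u - (j == u)
    if scale > 31:
        return elems
    for c in scale:
        scale = 26 % 22
        if elems >= 14:
            break
    if elems <= scale:
        j = j + 21
        log(u)
    else:
        j = j + elems[elems]
    elems = elems + 22 % elems
    scale = scale * (17 % u)
    return scale

15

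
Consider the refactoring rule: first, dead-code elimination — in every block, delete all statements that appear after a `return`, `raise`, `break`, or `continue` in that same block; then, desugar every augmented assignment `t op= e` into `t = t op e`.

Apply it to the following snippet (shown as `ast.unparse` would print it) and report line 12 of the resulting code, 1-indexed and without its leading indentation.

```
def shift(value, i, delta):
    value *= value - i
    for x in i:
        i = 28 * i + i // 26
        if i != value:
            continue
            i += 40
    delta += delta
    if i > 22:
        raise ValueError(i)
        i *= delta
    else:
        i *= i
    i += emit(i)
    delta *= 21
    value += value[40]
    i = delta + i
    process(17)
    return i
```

Transformed code:
def shift(value, i, delta):
    value = value * (value - i)
    for x in i:
        i = 28 * i + i // 26
        if i != value:
            continue
    delta = delta + delta
    if i > 22:
        raise ValueError(i)
    else:
        i = i * i
    i = i + emit(i)
    delta = delta * 21
    value = value + value[40]
    i = delta + i
    process(17)
    return i

i = i + emit(i)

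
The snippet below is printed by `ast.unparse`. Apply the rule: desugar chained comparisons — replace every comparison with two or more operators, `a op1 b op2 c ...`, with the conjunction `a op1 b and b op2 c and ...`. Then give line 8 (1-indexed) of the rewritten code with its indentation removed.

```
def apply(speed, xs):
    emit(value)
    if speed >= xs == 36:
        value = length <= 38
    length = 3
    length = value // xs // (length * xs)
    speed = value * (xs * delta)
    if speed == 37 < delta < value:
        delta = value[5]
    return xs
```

Transformed code:
def apply(speed, xs):
    emit(value)
    if speed >= xs and xs == 36:
        value = length <= 38
    length = 3
    length = value // xs // (length * xs)
    speed = value * (xs * delta)
    if speed == 37 and 37 < delta and (delta < value):
        delta = value[5]
    return xs

if speed == 37 and 37 < delta and (delta < value):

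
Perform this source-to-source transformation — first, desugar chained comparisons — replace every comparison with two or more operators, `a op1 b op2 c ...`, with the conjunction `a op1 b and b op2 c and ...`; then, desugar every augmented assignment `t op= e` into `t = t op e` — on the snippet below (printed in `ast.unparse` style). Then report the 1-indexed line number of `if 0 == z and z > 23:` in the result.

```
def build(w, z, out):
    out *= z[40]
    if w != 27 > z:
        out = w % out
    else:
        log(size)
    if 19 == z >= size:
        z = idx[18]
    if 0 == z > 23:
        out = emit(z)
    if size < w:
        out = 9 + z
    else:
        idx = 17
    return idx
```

9

Transformed code:
def build(w, z, out):
    out = out * z[40]
    if w != 27 and 27 > z:
        out = w % out
    else:
        log(size)
    if 19 == z and z >= size:
        z = idx[18]
    if 0 == z and z > 23:
        out = emit(z)
    if size < w:
        out = 9 + z
    else:
        idx = 17
    return idx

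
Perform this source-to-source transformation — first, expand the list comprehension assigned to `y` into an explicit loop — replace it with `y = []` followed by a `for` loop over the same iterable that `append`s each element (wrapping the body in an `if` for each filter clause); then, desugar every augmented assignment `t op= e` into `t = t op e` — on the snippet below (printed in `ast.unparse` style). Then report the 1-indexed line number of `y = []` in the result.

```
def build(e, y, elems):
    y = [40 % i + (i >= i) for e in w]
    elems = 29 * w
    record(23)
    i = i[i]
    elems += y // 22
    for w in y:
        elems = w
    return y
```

2

Transformed code:
def build(e, y, elems):
    y = []
    for e in w:
        y.append(40 % i + (i >= i))
    elems = 29 * w
    record(23)
    i = i[i]
    elems = elems + y // 22
    for w in y:
        elems = w
    return y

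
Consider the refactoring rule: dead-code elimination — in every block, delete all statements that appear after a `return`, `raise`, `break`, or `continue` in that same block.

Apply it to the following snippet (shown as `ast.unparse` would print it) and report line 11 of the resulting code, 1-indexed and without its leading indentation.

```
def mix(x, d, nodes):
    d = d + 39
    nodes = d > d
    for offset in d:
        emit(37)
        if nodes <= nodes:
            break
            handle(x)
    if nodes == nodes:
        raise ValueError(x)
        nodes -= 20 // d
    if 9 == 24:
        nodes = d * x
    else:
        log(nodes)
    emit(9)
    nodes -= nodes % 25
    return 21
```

Transformed code:
def mix(x, d, nodes):
    d = d + 39
    nodes = d > d
    for offset in d:
        emit(37)
        if nodes <= nodes:
            break
    if nodes == nodes:
        raise ValueError(x)
    if 9 == 24:
        nodes = d * x
    else:
        log(nodes)
    emit(9)
    nodes -= nodes % 25
    return 21

nodes = d * x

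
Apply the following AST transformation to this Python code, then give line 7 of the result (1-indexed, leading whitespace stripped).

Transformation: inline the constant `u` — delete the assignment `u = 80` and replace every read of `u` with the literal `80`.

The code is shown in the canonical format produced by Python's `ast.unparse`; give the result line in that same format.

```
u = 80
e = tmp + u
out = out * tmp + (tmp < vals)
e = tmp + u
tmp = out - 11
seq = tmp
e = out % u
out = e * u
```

out = e * 80

Transformed code:
e = tmp + 80
out = out * tmp + (tmp < vals)
e = tmp + 80
tmp = out - 11
seq = tmp
e = out % 80
out = e * 80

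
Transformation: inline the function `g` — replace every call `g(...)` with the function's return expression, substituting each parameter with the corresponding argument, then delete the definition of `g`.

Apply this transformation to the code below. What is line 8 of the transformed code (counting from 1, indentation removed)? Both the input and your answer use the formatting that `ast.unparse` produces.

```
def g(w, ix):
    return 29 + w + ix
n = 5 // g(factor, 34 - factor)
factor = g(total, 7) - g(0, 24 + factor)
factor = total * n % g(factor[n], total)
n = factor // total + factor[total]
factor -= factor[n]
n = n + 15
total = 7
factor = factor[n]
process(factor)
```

factor = factor[n]

Transformed code:
n = 5 // (29 + factor + (34 - factor))
factor = 29 + total + 7 - (29 + 0 + (24 + factor))
factor = total * n % (29 + factor[n] + total)
n = factor // total + factor[total]
factor -= factor[n]
n = n + 15
total = 7
factor = factor[n]
process(factor)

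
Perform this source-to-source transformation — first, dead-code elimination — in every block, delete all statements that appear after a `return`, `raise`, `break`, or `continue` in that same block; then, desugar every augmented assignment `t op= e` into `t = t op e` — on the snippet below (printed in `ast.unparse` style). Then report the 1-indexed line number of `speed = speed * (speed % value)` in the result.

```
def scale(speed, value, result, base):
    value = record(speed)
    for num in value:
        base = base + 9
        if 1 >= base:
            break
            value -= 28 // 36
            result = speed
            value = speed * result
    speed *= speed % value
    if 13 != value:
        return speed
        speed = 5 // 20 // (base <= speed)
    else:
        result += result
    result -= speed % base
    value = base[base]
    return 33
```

Transformed code:
def scale(speed, value, result, base):
    value = record(speed)
    for num in value:
        base = base + 9
        if 1 >= base:
            break
    speed = speed * (speed % value)
    if 13 != value:
        return speed
    else:
        result = result + result
    result = result - speed % base
    value = base[base]
    return 33

7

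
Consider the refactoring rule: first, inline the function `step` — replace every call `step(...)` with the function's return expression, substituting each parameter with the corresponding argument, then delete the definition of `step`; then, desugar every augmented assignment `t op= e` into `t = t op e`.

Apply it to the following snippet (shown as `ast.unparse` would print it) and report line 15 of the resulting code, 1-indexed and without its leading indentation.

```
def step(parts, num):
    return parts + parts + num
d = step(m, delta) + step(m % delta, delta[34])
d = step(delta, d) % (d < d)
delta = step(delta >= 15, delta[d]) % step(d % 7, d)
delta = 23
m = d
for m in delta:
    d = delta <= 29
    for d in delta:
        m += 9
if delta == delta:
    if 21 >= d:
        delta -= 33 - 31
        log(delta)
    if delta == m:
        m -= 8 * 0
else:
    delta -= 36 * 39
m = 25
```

m = m - 8 * 0

Transformed code:
d = m + m + delta + (m % delta + m % delta + delta[34])
d = (delta + delta + d) % (d < d)
delta = ((delta >= 15) + (delta >= 15) + delta[d]) % (d % 7 + d % 7 + d)
delta = 23
m = d
for m in delta:
    d = delta <= 29
    for d in delta:
        m = m + 9
if delta == delta:
    if 21 >= d:
        delta = delta - (33 - 31)
        log(delta)
    if delta == m:
        m = m - 8 * 0
else:
    delta = delta - 36 * 39
m = 25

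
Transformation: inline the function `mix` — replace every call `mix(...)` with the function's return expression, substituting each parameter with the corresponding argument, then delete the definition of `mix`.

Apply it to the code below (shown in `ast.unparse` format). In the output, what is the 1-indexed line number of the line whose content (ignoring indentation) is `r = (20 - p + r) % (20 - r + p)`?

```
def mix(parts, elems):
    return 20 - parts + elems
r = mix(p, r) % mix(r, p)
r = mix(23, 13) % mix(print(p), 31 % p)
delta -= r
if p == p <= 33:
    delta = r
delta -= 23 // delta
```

1

Transformed code:
r = (20 - p + r) % (20 - r + p)
r = (20 - 23 + 13) % (20 - print(p) + 31 % p)
delta -= r
if p == p <= 33:
    delta = r
delta -= 23 // delta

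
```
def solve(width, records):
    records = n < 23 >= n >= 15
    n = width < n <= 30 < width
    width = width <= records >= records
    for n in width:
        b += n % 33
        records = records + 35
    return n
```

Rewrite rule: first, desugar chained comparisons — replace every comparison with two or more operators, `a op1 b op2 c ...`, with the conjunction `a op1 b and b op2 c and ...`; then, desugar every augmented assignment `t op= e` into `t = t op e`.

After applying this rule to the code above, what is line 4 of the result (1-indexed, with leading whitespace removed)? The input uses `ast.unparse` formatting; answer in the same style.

Transformed code:
def solve(width, records):
    records = n < 23 and 23 >= n and (n >= 15)
    n = width < n and n <= 30 and (30 < width)
    width = width <= records and records >= records
    for n in width:
        b = b + n % 33
        records = records + 35
    return n

width = width <= records and records >= records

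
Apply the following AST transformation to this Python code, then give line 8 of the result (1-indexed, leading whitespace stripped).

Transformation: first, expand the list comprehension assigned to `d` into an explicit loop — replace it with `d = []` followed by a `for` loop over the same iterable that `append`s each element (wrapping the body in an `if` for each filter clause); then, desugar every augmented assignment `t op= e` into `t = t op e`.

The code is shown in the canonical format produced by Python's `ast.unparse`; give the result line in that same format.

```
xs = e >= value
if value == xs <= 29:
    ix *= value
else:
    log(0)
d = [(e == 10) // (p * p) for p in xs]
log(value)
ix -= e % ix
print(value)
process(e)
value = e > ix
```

d.append((e == 10) // (p * p))

Transformed code:
xs = e >= value
if value == xs <= 29:
    ix = ix * value
else:
    log(0)
d = []
for p in xs:
    d.append((e == 10) // (p * p))
log(value)
ix = ix - e % ix
print(value)
process(e)
value = e > ix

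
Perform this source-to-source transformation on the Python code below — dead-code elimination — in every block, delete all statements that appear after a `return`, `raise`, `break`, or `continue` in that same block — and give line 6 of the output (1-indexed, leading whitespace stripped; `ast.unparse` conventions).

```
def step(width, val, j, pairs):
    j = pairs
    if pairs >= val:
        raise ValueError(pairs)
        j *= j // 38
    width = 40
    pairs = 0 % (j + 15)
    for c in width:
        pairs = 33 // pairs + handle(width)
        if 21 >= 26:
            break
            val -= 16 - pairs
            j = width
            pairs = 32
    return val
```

pairs = 0 % (j + 15)

Transformed code:
def step(width, val, j, pairs):
    j = pairs
    if pairs >= val:
        raise ValueError(pairs)
    width = 40
    pairs = 0 % (j + 15)
    for c in width:
        pairs = 33 // pairs + handle(width)
        if 21 >= 26:
            break
    return val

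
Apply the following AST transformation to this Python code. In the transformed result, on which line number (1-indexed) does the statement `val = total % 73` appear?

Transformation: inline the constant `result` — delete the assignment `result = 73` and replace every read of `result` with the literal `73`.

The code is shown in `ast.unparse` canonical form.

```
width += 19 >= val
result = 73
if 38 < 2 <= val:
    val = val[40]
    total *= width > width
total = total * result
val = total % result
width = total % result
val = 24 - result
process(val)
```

Transformed code:
width += 19 >= val
if 38 < 2 <= val:
    val = val[40]
    total *= width > width
total = total * 73
val = total % 73
width = total % 73
val = 24 - 73
process(val)

6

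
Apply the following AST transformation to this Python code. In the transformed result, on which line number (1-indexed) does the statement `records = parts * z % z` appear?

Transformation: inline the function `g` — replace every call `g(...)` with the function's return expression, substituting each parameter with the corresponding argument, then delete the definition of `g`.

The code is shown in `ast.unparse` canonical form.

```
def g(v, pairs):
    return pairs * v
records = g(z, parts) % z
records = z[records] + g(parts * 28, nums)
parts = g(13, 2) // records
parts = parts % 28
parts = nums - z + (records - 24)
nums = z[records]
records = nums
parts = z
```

Transformed code:
records = parts * z % z
records = z[records] + nums * (parts * 28)
parts = 2 * 13 // records
parts = parts % 28
parts = nums - z + (records - 24)
nums = z[records]
records = nums
parts = z

1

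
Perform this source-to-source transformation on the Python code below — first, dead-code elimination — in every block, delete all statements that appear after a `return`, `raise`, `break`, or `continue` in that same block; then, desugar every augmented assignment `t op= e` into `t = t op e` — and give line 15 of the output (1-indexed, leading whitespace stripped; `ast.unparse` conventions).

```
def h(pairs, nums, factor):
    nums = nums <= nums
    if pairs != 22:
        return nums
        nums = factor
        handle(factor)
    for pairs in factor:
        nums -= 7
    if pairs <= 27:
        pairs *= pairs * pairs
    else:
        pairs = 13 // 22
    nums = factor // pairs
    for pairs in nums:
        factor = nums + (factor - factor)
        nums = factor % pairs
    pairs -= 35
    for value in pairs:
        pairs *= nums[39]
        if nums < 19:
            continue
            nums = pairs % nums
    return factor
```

Transformed code:
def h(pairs, nums, factor):
    nums = nums <= nums
    if pairs != 22:
        return nums
    for pairs in factor:
        nums = nums - 7
    if pairs <= 27:
        pairs = pairs * (pairs * pairs)
    else:
        pairs = 13 // 22
    nums = factor // pairs
    for pairs in nums:
        factor = nums + (factor - factor)
        nums = factor % pairs
    pairs = pairs - 35
    for value in pairs:
        pairs = pairs * nums[39]
        if nums < 19:
            continue
    return factor

pairs = pairs - 35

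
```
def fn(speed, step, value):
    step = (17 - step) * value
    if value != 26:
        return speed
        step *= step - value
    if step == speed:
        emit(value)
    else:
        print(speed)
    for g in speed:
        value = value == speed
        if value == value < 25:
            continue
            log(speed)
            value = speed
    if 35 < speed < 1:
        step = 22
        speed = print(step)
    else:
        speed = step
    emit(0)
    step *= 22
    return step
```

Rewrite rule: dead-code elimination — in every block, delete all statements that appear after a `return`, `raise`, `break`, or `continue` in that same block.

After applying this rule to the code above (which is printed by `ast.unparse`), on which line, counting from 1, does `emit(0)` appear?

Transformed code:
def fn(speed, step, value):
    step = (17 - step) * value
    if value != 26:
        return speed
    if step == speed:
        emit(value)
    else:
        print(speed)
    for g in speed:
        value = value == speed
        if value == value < 25:
            continue
    if 35 < speed < 1:
        step = 22
        speed = print(step)
    else:
        speed = step
    emit(0)
    step *= 22
    return step

18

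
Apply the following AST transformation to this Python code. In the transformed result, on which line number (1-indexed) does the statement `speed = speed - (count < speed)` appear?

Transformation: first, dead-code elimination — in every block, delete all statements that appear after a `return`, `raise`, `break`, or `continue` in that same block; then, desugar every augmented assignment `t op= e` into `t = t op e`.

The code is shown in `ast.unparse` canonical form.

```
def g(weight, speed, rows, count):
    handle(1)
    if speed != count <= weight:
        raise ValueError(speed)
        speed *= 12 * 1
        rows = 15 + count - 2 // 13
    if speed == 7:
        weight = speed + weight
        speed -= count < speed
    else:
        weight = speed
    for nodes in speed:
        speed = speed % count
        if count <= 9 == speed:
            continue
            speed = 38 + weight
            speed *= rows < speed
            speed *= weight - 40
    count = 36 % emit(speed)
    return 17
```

Transformed code:
def g(weight, speed, rows, count):
    handle(1)
    if speed != count <= weight:
        raise ValueError(speed)
    if speed == 7:
        weight = speed + weight
        speed = speed - (count < speed)
    else:
        weight = speed
    for nodes in speed:
        speed = speed % count
        if count <= 9 == speed:
            continue
    count = 36 % emit(speed)
    return 17

7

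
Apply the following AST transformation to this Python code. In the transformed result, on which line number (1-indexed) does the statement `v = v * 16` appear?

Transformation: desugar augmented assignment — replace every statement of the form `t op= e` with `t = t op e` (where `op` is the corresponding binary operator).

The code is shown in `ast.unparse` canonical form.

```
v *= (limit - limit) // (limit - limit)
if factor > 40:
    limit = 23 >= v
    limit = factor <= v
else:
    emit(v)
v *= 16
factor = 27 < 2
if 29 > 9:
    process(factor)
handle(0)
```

Transformed code:
v = v * ((limit - limit) // (limit - limit))
if factor > 40:
    limit = 23 >= v
    limit = factor <= v
else:
    emit(v)
v = v * 16
factor = 27 < 2
if 29 > 9:
    process(factor)
handle(0)

7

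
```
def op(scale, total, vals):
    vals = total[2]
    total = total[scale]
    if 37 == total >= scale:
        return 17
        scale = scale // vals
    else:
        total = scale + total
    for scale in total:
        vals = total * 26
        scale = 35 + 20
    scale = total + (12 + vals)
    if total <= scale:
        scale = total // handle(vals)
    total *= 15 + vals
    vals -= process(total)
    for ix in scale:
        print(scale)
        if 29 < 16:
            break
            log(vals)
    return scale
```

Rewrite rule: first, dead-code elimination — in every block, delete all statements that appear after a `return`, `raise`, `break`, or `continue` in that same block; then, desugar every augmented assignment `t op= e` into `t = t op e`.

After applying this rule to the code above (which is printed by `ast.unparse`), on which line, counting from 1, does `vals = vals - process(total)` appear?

Transformed code:
def op(scale, total, vals):
    vals = total[2]
    total = total[scale]
    if 37 == total >= scale:
        return 17
    else:
        total = scale + total
    for scale in total:
        vals = total * 26
        scale = 35 + 20
    scale = total + (12 + vals)
    if total <= scale:
        scale = total // handle(vals)
    total = total * (15 + vals)
    vals = vals - process(total)
    for ix in scale:
        print(scale)
        if 29 < 16:
            break
    return scale

15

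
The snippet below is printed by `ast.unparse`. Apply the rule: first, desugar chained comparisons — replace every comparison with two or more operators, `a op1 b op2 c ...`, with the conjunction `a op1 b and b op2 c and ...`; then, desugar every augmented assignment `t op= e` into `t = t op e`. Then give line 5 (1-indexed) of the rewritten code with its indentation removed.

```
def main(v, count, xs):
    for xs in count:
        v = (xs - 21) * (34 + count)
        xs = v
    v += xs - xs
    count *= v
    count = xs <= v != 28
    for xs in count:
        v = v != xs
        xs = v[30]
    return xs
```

Transformed code:
def main(v, count, xs):
    for xs in count:
        v = (xs - 21) * (34 + count)
        xs = v
    v = v + (xs - xs)
    count = count * v
    count = xs <= v and v != 28
    for xs in count:
        v = v != xs
        xs = v[30]
    return xs

v = v + (xs - xs)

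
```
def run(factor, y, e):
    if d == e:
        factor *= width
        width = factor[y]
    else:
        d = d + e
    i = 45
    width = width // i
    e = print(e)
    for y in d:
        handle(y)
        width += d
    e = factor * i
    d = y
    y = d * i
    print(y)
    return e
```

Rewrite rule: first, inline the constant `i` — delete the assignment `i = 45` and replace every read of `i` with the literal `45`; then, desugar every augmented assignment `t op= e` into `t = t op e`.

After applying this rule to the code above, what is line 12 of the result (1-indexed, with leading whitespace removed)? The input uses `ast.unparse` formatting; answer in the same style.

e = factor * 45

Transformed code:
def run(factor, y, e):
    if d == e:
        factor = factor * width
        width = factor[y]
    else:
        d = d + e
    width = width // 45
    e = print(e)
    for y in d:
        handle(y)
        width = width + d
    e = factor * 45
    d = y
    y = d * 45
    print(y)
    return e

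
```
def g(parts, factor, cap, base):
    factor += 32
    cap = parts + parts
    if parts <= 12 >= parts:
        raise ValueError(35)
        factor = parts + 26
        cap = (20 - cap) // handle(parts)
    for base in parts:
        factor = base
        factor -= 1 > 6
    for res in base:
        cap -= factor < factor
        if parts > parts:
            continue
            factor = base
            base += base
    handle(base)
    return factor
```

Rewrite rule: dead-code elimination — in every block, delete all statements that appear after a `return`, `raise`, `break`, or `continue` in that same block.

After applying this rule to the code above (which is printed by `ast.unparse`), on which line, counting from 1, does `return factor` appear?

14

Transformed code:
def g(parts, factor, cap, base):
    factor += 32
    cap = parts + parts
    if parts <= 12 >= parts:
        raise ValueError(35)
    for base in parts:
        factor = base
        factor -= 1 > 6
    for res in base:
        cap -= factor < factor
        if parts > parts:
            continue
    handle(base)
    return factor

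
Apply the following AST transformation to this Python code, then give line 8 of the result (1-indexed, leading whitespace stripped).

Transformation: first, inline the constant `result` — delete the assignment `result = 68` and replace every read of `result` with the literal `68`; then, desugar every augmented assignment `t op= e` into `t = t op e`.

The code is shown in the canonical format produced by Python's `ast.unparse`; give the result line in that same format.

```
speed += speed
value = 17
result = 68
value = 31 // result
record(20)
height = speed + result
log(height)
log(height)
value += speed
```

value = value + speed

Transformed code:
speed = speed + speed
value = 17
value = 31 // 68
record(20)
height = speed + 68
log(height)
log(height)
value = value + speed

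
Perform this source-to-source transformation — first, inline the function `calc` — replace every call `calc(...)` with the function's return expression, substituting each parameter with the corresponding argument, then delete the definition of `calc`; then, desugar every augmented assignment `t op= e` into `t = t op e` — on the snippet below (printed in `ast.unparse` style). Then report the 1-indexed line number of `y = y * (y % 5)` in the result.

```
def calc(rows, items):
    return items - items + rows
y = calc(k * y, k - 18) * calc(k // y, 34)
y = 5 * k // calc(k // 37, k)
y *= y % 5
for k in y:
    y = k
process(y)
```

Transformed code:
y = (k - 18 - (k - 18) + k * y) * (34 - 34 + k // y)
y = 5 * k // (k - k + k // 37)
y = y * (y % 5)
for k in y:
    y = k
process(y)

3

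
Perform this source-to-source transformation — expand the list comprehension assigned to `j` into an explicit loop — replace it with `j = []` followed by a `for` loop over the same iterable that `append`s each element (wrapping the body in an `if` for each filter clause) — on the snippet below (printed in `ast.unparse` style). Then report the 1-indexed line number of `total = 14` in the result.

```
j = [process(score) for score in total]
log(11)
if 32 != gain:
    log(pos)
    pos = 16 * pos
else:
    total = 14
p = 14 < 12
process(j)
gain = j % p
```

9

Transformed code:
j = []
for score in total:
    j.append(process(score))
log(11)
if 32 != gain:
    log(pos)
    pos = 16 * pos
else:
    total = 14
p = 14 < 12
process(j)
gain = j % p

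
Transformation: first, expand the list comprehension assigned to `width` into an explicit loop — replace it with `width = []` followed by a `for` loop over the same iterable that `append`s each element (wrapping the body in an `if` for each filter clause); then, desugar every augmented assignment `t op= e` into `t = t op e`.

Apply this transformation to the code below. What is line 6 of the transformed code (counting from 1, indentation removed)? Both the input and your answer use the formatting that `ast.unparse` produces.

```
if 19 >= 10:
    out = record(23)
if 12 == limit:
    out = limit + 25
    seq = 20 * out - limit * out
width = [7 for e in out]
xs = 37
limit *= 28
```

width = []

Transformed code:
if 19 >= 10:
    out = record(23)
if 12 == limit:
    out = limit + 25
    seq = 20 * out - limit * out
width = []
for e in out:
    width.append(7)
xs = 37
limit = limit * 28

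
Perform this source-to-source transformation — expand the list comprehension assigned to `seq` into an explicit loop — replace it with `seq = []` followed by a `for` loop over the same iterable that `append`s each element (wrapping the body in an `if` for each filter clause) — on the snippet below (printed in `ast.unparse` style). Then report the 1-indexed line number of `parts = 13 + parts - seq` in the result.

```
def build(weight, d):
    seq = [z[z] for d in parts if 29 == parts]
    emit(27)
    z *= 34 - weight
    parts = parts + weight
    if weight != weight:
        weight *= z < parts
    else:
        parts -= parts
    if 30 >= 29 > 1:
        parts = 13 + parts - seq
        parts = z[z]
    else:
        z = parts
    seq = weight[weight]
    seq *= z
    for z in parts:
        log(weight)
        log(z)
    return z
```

Transformed code:
def build(weight, d):
    seq = []
    for d in parts:
        if 29 == parts:
            seq.append(z[z])
    emit(27)
    z *= 34 - weight
    parts = parts + weight
    if weight != weight:
        weight *= z < parts
    else:
        parts -= parts
    if 30 >= 29 > 1:
        parts = 13 + parts - seq
        parts = z[z]
    else:
        z = parts
    seq = weight[weight]
    seq *= z
    for z in parts:
        log(weight)
        log(z)
    return z

14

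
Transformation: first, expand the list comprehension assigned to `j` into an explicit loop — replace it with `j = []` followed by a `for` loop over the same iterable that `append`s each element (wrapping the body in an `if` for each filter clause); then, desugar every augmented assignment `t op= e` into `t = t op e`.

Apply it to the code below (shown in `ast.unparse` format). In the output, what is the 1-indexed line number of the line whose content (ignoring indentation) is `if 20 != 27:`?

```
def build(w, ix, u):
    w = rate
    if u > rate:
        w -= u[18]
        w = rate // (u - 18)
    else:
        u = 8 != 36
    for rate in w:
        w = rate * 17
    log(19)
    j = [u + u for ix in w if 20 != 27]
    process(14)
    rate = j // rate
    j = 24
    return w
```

Transformed code:
def build(w, ix, u):
    w = rate
    if u > rate:
        w = w - u[18]
        w = rate // (u - 18)
    else:
        u = 8 != 36
    for rate in w:
        w = rate * 17
    log(19)
    j = []
    for ix in w:
        if 20 != 27:
            j.append(u + u)
    process(14)
    rate = j // rate
    j = 24
    return w

13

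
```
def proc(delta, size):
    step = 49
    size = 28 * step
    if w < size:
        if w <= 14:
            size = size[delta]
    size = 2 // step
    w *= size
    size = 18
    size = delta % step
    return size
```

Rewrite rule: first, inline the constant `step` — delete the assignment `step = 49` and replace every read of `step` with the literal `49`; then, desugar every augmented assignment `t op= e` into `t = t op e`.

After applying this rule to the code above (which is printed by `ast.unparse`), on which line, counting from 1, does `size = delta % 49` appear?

9

Transformed code:
def proc(delta, size):
    size = 28 * 49
    if w < size:
        if w <= 14:
            size = size[delta]
    size = 2 // 49
    w = w * size
    size = 18
    size = delta % 49
    return size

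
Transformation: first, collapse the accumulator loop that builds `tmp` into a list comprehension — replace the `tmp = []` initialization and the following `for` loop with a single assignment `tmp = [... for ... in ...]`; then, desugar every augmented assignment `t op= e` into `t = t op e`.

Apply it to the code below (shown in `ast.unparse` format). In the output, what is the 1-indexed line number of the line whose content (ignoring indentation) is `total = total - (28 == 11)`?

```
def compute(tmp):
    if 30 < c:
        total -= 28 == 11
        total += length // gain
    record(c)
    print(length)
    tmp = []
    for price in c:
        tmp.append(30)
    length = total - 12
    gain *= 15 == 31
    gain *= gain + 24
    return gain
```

3

Transformed code:
def compute(tmp):
    if 30 < c:
        total = total - (28 == 11)
        total = total + length // gain
    record(c)
    print(length)
    tmp = [30 for price in c]
    length = total - 12
    gain = gain * (15 == 31)
    gain = gain * (gain + 24)
    return gain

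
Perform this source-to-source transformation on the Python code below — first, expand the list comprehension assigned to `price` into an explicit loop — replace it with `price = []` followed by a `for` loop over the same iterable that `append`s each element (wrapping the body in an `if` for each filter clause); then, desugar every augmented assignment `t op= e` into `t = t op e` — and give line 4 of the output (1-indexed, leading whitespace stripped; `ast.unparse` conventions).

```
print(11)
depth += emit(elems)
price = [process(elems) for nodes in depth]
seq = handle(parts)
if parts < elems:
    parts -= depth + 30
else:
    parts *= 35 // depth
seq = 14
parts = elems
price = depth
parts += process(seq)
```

Transformed code:
print(11)
depth = depth + emit(elems)
price = []
for nodes in depth:
    price.append(process(elems))
seq = handle(parts)
if parts < elems:
    parts = parts - (depth + 30)
else:
    parts = parts * (35 // depth)
seq = 14
parts = elems
price = depth
parts = parts + process(seq)

for nodes in depth:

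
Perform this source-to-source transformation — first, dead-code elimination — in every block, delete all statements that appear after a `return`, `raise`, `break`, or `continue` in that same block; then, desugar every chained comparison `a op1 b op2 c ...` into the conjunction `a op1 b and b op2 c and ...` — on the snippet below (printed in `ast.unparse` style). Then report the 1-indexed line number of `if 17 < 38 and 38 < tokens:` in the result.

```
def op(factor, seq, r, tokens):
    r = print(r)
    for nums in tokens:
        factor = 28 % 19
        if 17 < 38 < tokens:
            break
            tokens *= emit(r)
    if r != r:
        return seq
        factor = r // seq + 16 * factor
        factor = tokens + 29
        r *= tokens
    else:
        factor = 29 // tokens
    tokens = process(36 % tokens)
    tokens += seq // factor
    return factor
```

5

Transformed code:
def op(factor, seq, r, tokens):
    r = print(r)
    for nums in tokens:
        factor = 28 % 19
        if 17 < 38 and 38 < tokens:
            break
    if r != r:
        return seq
    else:
        factor = 29 // tokens
    tokens = process(36 % tokens)
    tokens += seq // factor
    return factor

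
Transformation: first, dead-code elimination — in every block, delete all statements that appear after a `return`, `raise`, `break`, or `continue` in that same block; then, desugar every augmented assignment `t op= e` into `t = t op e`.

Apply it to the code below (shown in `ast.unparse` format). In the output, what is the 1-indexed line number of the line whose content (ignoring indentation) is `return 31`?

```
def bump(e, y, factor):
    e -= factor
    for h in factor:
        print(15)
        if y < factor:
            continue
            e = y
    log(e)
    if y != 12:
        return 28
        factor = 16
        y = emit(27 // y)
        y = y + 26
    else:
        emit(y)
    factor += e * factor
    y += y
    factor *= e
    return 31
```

Transformed code:
def bump(e, y, factor):
    e = e - factor
    for h in factor:
        print(15)
        if y < factor:
            continue
    log(e)
    if y != 12:
        return 28
    else:
        emit(y)
    factor = factor + e * factor
    y = y + y
    factor = factor * e
    return 31

15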